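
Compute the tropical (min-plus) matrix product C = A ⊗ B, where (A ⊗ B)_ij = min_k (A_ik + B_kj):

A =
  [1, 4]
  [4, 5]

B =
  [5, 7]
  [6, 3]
A ⊗ B =
  [6, 7]
  [9, 8]

Apply the min-plus product entry-by-entry:
  C[0][0] = min over k of (A[0][0] + B[0][0] = 1 + 5 = 6, A[0][1] + B[1][0] = 4 + 6 = 10) = 6 (attained at k = 0)
  C[0][1] = min over k of (A[0][0] + B[0][1] = 1 + 7 = 8, A[0][1] + B[1][1] = 4 + 3 = 7) = 7 (attained at k = 1)
  C[1][0] = min over k of (A[1][0] + B[0][0] = 4 + 5 = 9, A[1][1] + B[1][0] = 5 + 6 = 11) = 9 (attained at k = 0)
  C[1][1] = min over k of (A[1][0] + B[0][1] = 4 + 7 = 11, A[1][1] + B[1][1] = 5 + 3 = 8) = 8 (attained at k = 1)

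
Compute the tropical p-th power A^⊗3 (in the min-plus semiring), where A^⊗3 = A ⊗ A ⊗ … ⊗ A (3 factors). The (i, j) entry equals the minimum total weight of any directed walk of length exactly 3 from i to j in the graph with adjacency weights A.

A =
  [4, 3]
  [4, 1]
A^⊗3 =
  [8, 5]
  [6, 3]

Each entry (A^⊗3)_ij equals the minimum over all length-3 walks i = v_0 → v_1 → … → v_3 = j of Σ_t A[v_t][v_{t+1}]. For example, for (i, j) = (0, 1) we minimise over 4 possible intermediate vertex sequences; the minimum is 5, attained along the walk 0 → 1 → 1 → 1.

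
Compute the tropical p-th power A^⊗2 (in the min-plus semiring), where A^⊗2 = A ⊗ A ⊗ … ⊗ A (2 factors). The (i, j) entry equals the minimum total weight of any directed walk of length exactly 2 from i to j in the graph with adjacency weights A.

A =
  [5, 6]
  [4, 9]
A^⊗2 =
  [10, 11]
  [9, 10]

Each entry (A^⊗2)_ij equals the minimum over all length-2 walks i = v_0 → v_1 → … → v_2 = j of Σ_t A[v_t][v_{t+1}]. For example, for (i, j) = (0, 1) we minimise over 2 possible intermediate vertex sequences; the minimum is 11, attained along the walk 0 → 0 → 1.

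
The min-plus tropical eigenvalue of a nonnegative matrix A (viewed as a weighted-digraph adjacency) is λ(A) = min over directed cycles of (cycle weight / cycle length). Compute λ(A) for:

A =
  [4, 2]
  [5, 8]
λ(A) = 7/2

Enumerate directed cycles and compute their means (weight / length). Sample:
  cycle 0 → 0: weight = 4, length = 1, mean = 4/1 ≈ 4.000
  cycle 1 → 1: weight = 8, length = 1, mean = 8/1 ≈ 8.000
  cycle 0 → 1 → 0: weight = 7, length = 2, mean = 7/2 ≈ 3.500
  cycle 1 → 0 → 1: weight = 7, length = 2, mean = 7/2 ≈ 3.500
Minimum mean = 3.500, attained e.g. along the cycle 0 → 1 → 0 with weight 7 and length 2. So λ(A) = 7/2 = 7/2.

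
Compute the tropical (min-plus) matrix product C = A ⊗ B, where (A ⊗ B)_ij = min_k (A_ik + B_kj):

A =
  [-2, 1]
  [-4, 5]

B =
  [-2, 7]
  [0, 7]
A ⊗ B =
  [-4, 5]
  [-6, 3]

Apply the min-plus product entry-by-entry:
  C[0][0] = min over k of (A[0][0] + B[0][0] = -2 + -2 = -4, A[0][1] + B[1][0] = 1 + 0 = 1) = -4 (attained at k = 0)
  C[0][1] = min over k of (A[0][0] + B[0][1] = -2 + 7 = 5, A[0][1] + B[1][1] = 1 + 7 = 8) = 5 (attained at k = 0)
  C[1][0] = min over k of (A[1][0] + B[0][0] = -4 + -2 = -6, A[1][1] + B[1][0] = 5 + 0 = 5) = -6 (attained at k = 0)
  C[1][1] = min over k of (A[1][0] + B[0][1] = -4 + 7 = 3, A[1][1] + B[1][1] = 5 + 7 = 12) = 3 (attained at k = 0)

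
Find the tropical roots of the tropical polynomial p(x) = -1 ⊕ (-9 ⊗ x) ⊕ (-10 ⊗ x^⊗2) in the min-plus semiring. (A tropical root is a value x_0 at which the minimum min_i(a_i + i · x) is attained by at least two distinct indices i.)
Roots: {1, 8}

Each tropical root is a break point of the lower envelope of the lines y = a_i + i · x (there are 3 lines, with slopes 0, 1, ..., 2). Only the lines that attain the minimum somewhere contribute to roots; other lines are dominated. Here the surviving (envelope) indices are i = 2, i = 1, i = 0.
Intersections between consecutive envelope lines give the roots: for adjacent envelope indices i < j the intersection is x = (a_i − a_j) / (j − i). Reading off the sorted break points: {1, 8}.
Verification: at each break x_0, at least two indices attain the minimum of min_i(a_i + i · x_0).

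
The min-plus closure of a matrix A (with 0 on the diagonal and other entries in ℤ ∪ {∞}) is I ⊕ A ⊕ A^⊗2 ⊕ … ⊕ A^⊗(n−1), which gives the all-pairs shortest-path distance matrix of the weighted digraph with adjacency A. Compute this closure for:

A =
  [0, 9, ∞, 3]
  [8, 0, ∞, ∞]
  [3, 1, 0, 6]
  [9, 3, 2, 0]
Closure =
  [0, 6, 5, 3]
  [8, 0, 13, 11]
  [3, 1, 0, 6]
  [5, 3, 2, 0]

This is the Floyd-Warshall all-pairs shortest-path computation. For each intermediate vertex k = 0, 1, …, 3, update dist[i][j] ← min(dist[i][j], dist[i][k] + dist[k][j]). The final matrix gives, for each (i, j), the minimum total weight of any directed path from i to j (possibly empty when i = j).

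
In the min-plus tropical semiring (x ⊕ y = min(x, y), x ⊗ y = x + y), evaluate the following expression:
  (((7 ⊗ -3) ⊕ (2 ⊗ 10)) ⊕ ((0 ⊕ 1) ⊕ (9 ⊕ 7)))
(((7 ⊗ -3) ⊕ (2 ⊗ 10)) ⊕ ((0 ⊕ 1) ⊕ (9 ⊕ 7))) = 0

Expand innermost to outermost. Recall ⊕ takes the minimum of its arguments and ⊗ takes their sum. Working out the expression (((7 ⊗ -3) ⊕ (2 ⊗ 10)) ⊕ ((0 ⊕ 1) ⊕ (9 ⊕ 7))) gives 0.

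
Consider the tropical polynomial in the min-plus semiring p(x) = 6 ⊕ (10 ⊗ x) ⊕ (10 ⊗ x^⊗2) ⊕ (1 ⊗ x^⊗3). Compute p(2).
p(2) = 6

A tropical monomial a ⊗ x^⊗i evaluates to a + i · x. Evaluating each term at x = 2:
  Term 0 contributes 6 + 0 · 2 = 6
  Term 1 contributes 10 + 1 · 2 = 12
  Term 2 contributes 10 + 2 · 2 = 14
  Term 3 contributes 1 + 3 · 2 = 7
p(2) = ⊕ of these = min[6, 12, 14, 7] = 6.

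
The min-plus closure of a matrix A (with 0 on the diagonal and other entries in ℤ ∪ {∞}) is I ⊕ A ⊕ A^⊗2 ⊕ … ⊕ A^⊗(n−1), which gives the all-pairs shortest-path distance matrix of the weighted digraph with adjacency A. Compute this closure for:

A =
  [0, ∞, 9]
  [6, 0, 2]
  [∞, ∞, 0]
Closure =
  [0, ∞, 9]
  [6, 0, 2]
  [∞, ∞, 0]

This is the Floyd-Warshall all-pairs shortest-path computation. For each intermediate vertex k = 0, 1, …, 2, update dist[i][j] ← min(dist[i][j], dist[i][k] + dist[k][j]). The final matrix gives, for each (i, j), the minimum total weight of any directed path from i to j (possibly empty when i = j).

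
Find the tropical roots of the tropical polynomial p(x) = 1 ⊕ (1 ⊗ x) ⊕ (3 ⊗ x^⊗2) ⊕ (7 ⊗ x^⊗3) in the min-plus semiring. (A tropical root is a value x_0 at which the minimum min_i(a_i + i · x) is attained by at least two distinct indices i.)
Roots: {-4, -2, 0}

Each tropical root is a break point of the lower envelope of the lines y = a_i + i · x (there are 4 lines, with slopes 0, 1, ..., 3). Only the lines that attain the minimum somewhere contribute to roots; other lines are dominated. Here the surviving (envelope) indices are i = 3, i = 2, i = 1, i = 0.
Intersections between consecutive envelope lines give the roots: for adjacent envelope indices i < j the intersection is x = (a_i − a_j) / (j − i). Reading off the sorted break points: {-4, -2, 0}.
Verification: at each break x_0, at least two indices attain the minimum of min_i(a_i + i · x_0).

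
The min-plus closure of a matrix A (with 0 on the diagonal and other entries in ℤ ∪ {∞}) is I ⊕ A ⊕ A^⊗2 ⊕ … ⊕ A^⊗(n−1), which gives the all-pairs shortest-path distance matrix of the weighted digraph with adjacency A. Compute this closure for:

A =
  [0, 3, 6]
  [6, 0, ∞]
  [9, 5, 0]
Closure =
  [0, 3, 6]
  [6, 0, 12]
  [9, 5, 0]

This is the Floyd-Warshall all-pairs shortest-path computation. For each intermediate vertex k = 0, 1, …, 2, update dist[i][j] ← min(dist[i][j], dist[i][k] + dist[k][j]). The final matrix gives, for each (i, j), the minimum total weight of any directed path from i to j (possibly empty when i = j).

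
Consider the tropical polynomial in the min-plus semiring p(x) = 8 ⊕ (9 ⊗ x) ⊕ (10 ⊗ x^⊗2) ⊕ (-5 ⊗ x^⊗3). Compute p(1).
p(1) = -2

A tropical monomial a ⊗ x^⊗i evaluates to a + i · x. Evaluating each term at x = 1:
  Term 0 contributes 8 + 0 · 1 = 8
  Term 1 contributes 9 + 1 · 1 = 10
  Term 2 contributes 10 + 2 · 1 = 12
  Term 3 contributes -5 + 3 · 1 = -2
p(1) = ⊕ of these = min[8, 10, 12, -2] = -2.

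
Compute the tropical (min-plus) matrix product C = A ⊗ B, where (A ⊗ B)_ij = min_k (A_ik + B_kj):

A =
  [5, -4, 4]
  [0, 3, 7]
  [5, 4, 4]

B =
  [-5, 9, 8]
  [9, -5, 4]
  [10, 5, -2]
A ⊗ B =
  [0, -9, 0]
  [-5, -2, 5]
  [0, -1, 2]

Apply the min-plus product entry-by-entry:
  C[0][0] = min over k of (A[0][0] + B[0][0] = 5 + -5 = 0, A[0][1] + B[1][0] = -4 + 9 = 5, A[0][2] + B[2][0] = 4 + 10 = 14) = 0 (attained at k = 0)
  C[0][1] = min over k of (A[0][0] + B[0][1] = 5 + 9 = 14, A[0][1] + B[1][1] = -4 + -5 = -9, A[0][2] + B[2][1] = 4 + 5 = 9) = -9 (attained at k = 1)
  C[0][2] = min over k of (A[0][0] + B[0][2] = 5 + 8 = 13, A[0][1] + B[1][2] = -4 + 4 = 0, A[0][2] + B[2][2] = 4 + -2 = 2) = 0 (attained at k = 1)
  C[1][0] = min over k of (A[1][0] + B[0][0] = 0 + -5 = -5, A[1][1] + B[1][0] = 3 + 9 = 12, A[1][2] + B[2][0] = 7 + 10 = 17) = -5 (attained at k = 0)
  C[1][1] = min over k of (A[1][0] + B[0][1] = 0 + 9 = 9, A[1][1] + B[1][1] = 3 + -5 = -2, A[1][2] + B[2][1] = 7 + 5 = 12) = -2 (attained at k = 1)
  C[1][2] = min over k of (A[1][0] + B[0][2] = 0 + 8 = 8, A[1][1] + B[1][2] = 3 + 4 = 7, A[1][2] + B[2][2] = 7 + -2 = 5) = 5 (attained at k = 2)
  C[2][0] = min over k of (A[2][0] + B[0][0] = 5 + -5 = 0, A[2][1] + B[1][0] = 4 + 9 = 13, A[2][2] + B[2][0] = 4 + 10 = 14) = 0 (attained at k = 0)
  C[2][1] = min over k of (A[2][0] + B[0][1] = 5 + 9 = 14, A[2][1] + B[1][1] = 4 + -5 = -1, A[2][2] + B[2][1] = 4 + 5 = 9) = -1 (attained at k = 1)
  C[2][2] = min over k of (A[2][0] + B[0][2] = 5 + 8 = 13, A[2][1] + B[1][2] = 4 + 4 = 8, A[2][2] + B[2][2] = 4 + -2 = 2) = 2 (attained at k = 2)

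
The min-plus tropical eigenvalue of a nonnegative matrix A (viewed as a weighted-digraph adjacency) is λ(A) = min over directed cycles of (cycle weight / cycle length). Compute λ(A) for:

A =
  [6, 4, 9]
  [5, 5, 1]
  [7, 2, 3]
λ(A) = 3/2

Enumerate directed cycles and compute their means (weight / length). Sample:
  cycle 0 → 0: weight = 6, length = 1, mean = 6/1 ≈ 6.000
  cycle 1 → 1: weight = 5, length = 1, mean = 5/1 ≈ 5.000
  cycle 2 → 2: weight = 3, length = 1, mean = 3/1 ≈ 3.000
  cycle 0 → 1 → 0: weight = 9, length = 2, mean = 9/2 ≈ 4.500
  cycle 0 → 2 → 0: weight = 16, length = 2, mean = 16/2 ≈ 8.000
  cycle 1 → 0 → 1: weight = 9, length = 2, mean = 9/2 ≈ 4.500
Minimum mean = 1.500, attained e.g. along the cycle 1 → 2 → 1 with weight 3 and length 2. So λ(A) = 3/2 = 3/2.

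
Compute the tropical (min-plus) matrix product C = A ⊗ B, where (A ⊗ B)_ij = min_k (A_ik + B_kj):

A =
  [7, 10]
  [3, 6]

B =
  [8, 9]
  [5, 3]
A ⊗ B =
  [15, 13]
  [11, 9]

Apply the min-plus product entry-by-entry:
  C[0][0] = min over k of (A[0][0] + B[0][0] = 7 + 8 = 15, A[0][1] + B[1][0] = 10 + 5 = 15) = 15 (attained at k = 0)
  C[0][1] = min over k of (A[0][0] + B[0][1] = 7 + 9 = 16, A[0][1] + B[1][1] = 10 + 3 = 13) = 13 (attained at k = 1)
  C[1][0] = min over k of (A[1][0] + B[0][0] = 3 + 8 = 11, A[1][1] + B[1][0] = 6 + 5 = 11) = 11 (attained at k = 0)
  C[1][1] = min over k of (A[1][0] + B[0][1] = 3 + 9 = 12, A[1][1] + B[1][1] = 6 + 3 = 9) = 9 (attained at k = 1)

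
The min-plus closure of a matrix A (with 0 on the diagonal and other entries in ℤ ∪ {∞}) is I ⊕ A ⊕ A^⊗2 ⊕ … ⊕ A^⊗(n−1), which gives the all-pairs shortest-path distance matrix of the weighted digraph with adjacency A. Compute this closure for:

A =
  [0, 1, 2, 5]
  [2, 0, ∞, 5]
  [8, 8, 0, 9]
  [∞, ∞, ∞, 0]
Closure =
  [0, 1, 2, 5]
  [2, 0, 4, 5]
  [8, 8, 0, 9]
  [∞, ∞, ∞, 0]

This is the Floyd-Warshall all-pairs shortest-path computation. For each intermediate vertex k = 0, 1, …, 3, update dist[i][j] ← min(dist[i][j], dist[i][k] + dist[k][j]). The final matrix gives, for each (i, j), the minimum total weight of any directed path from i to j (possibly empty when i = j).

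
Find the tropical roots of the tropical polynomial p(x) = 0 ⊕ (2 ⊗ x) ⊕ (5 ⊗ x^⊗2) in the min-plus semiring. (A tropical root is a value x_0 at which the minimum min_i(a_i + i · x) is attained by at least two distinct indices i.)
Roots: {-3, -2}

Each tropical root is a break point of the lower envelope of the lines y = a_i + i · x (there are 3 lines, with slopes 0, 1, ..., 2). Only the lines that attain the minimum somewhere contribute to roots; other lines are dominated. Here the surviving (envelope) indices are i = 2, i = 1, i = 0.
Intersections between consecutive envelope lines give the roots: for adjacent envelope indices i < j the intersection is x = (a_i − a_j) / (j − i). Reading off the sorted break points: {-3, -2}.
Verification: at each break x_0, at least two indices attain the minimum of min_i(a_i + i · x_0).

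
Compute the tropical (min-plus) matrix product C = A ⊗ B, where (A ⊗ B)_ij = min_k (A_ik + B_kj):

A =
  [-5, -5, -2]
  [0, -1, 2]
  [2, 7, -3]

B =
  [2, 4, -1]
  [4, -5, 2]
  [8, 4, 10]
A ⊗ B =
  [-3, -10, -6]
  [2, -6, -1]
  [4, 1, 1]

Apply the min-plus product entry-by-entry:
  C[0][0] = min over k of (A[0][0] + B[0][0] = -5 + 2 = -3, A[0][1] + B[1][0] = -5 + 4 = -1, A[0][2] + B[2][0] = -2 + 8 = 6) = -3 (attained at k = 0)
  C[0][1] = min over k of (A[0][0] + B[0][1] = -5 + 4 = -1, A[0][1] + B[1][1] = -5 + -5 = -10, A[0][2] + B[2][1] = -2 + 4 = 2) = -10 (attained at k = 1)
  C[0][2] = min over k of (A[0][0] + B[0][2] = -5 + -1 = -6, A[0][1] + B[1][2] = -5 + 2 = -3, A[0][2] + B[2][2] = -2 + 10 = 8) = -6 (attained at k = 0)
  C[1][0] = min over k of (A[1][0] + B[0][0] = 0 + 2 = 2, A[1][1] + B[1][0] = -1 + 4 = 3, A[1][2] + B[2][0] = 2 + 8 = 10) = 2 (attained at k = 0)
  C[1][1] = min over k of (A[1][0] + B[0][1] = 0 + 4 = 4, A[1][1] + B[1][1] = -1 + -5 = -6, A[1][2] + B[2][1] = 2 + 4 = 6) = -6 (attained at k = 1)
  C[1][2] = min over k of (A[1][0] + B[0][2] = 0 + -1 = -1, A[1][1] + B[1][2] = -1 + 2 = 1, A[1][2] + B[2][2] = 2 + 10 = 12) = -1 (attained at k = 0)
  C[2][0] = min over k of (A[2][0] + B[0][0] = 2 + 2 = 4, A[2][1] + B[1][0] = 7 + 4 = 11, A[2][2] + B[2][0] = -3 + 8 = 5) = 4 (attained at k = 0)
  C[2][1] = min over k of (A[2][0] + B[0][1] = 2 + 4 = 6, A[2][1] + B[1][1] = 7 + -5 = 2, A[2][2] + B[2][1] = -3 + 4 = 1) = 1 (attained at k = 2)
  C[2][2] = min over k of (A[2][0] + B[0][2] = 2 + -1 = 1, A[2][1] + B[1][2] = 7 + 2 = 9, A[2][2] + B[2][2] = -3 + 10 = 7) = 1 (attained at k = 0)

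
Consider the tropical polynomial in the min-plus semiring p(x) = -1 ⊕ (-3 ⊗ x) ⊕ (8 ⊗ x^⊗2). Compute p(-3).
p(-3) = -6

A tropical monomial a ⊗ x^⊗i evaluates to a + i · x. Evaluating each term at x = -3:
  Term 0 contributes -1 + 0 · -3 = -1
  Term 1 contributes -3 + 1 · -3 = -6
  Term 2 contributes 8 + 2 · -3 = 2
p(-3) = ⊕ of these = min[-1, -6, 2] = -6.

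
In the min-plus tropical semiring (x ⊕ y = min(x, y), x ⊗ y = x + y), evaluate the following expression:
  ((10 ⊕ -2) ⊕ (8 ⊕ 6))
((10 ⊕ -2) ⊕ (8 ⊕ 6)) = -2

Expand innermost to outermost. Recall ⊕ takes the minimum of its arguments and ⊗ takes their sum. Working out the expression ((10 ⊕ -2) ⊕ (8 ⊕ 6)) gives -2.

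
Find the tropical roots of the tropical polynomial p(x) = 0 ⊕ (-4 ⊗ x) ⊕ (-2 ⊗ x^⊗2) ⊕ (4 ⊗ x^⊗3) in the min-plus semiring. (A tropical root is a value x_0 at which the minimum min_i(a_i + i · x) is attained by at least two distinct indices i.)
Roots: {-6, -2, 4}

Each tropical root is a break point of the lower envelope of the lines y = a_i + i · x (there are 4 lines, with slopes 0, 1, ..., 3). Only the lines that attain the minimum somewhere contribute to roots; other lines are dominated. Here the surviving (envelope) indices are i = 3, i = 2, i = 1, i = 0.
Intersections between consecutive envelope lines give the roots: for adjacent envelope indices i < j the intersection is x = (a_i − a_j) / (j − i). Reading off the sorted break points: {-6, -2, 4}.
Verification: at each break x_0, at least two indices attain the minimum of min_i(a_i + i · x_0).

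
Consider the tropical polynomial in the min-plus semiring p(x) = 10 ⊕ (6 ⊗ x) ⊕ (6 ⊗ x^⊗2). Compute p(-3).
p(-3) = 0

A tropical monomial a ⊗ x^⊗i evaluates to a + i · x. Evaluating each term at x = -3:
  Term 0 contributes 10 + 0 · -3 = 10
  Term 1 contributes 6 + 1 · -3 = 3
  Term 2 contributes 6 + 2 · -3 = 0
p(-3) = ⊕ of these = min[10, 3, 0] = 0.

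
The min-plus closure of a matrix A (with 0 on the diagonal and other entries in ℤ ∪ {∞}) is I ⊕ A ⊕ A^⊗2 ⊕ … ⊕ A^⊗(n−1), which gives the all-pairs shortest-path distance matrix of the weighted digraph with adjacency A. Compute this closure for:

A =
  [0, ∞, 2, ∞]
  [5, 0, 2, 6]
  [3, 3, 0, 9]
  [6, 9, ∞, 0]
Closure =
  [0, 5, 2, 11]
  [5, 0, 2, 6]
  [3, 3, 0, 9]
  [6, 9, 8, 0]

This is the Floyd-Warshall all-pairs shortest-path computation. For each intermediate vertex k = 0, 1, …, 3, update dist[i][j] ← min(dist[i][j], dist[i][k] + dist[k][j]). The final matrix gives, for each (i, j), the minimum total weight of any directed path from i to j (possibly empty when i = j).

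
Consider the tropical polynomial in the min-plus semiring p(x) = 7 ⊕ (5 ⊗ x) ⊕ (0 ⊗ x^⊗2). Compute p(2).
p(2) = 4

A tropical monomial a ⊗ x^⊗i evaluates to a + i · x. Evaluating each term at x = 2:
  Term 0 contributes 7 + 0 · 2 = 7
  Term 1 contributes 5 + 1 · 2 = 7
  Term 2 contributes 0 + 2 · 2 = 4
p(2) = ⊕ of these = min[7, 7, 4] = 4.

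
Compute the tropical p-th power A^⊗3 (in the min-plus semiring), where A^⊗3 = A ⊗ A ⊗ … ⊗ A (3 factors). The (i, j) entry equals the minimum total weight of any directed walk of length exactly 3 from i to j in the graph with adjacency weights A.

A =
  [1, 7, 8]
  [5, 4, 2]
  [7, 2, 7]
A^⊗3 =
  [3, 9, 10]
  [7, 8, 6]
  [8, 6, 8]

Each entry (A^⊗3)_ij equals the minimum over all length-3 walks i = v_0 → v_1 → … → v_3 = j of Σ_t A[v_t][v_{t+1}]. For example, for (i, j) = (0, 2) we minimise over 9 possible intermediate vertex sequences; the minimum is 10, attained along the walk 0 → 0 → 0 → 2.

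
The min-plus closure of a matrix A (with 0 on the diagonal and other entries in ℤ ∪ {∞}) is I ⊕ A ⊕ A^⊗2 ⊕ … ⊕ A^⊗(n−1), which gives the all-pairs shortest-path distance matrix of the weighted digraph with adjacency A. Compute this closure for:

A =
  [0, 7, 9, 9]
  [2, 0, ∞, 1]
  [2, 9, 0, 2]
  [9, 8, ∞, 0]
Closure =
  [0, 7, 9, 8]
  [2, 0, 11, 1]
  [2, 9, 0, 2]
  [9, 8, 18, 0]

This is the Floyd-Warshall all-pairs shortest-path computation. For each intermediate vertex k = 0, 1, …, 3, update dist[i][j] ← min(dist[i][j], dist[i][k] + dist[k][j]). The final matrix gives, for each (i, j), the minimum total weight of any directed path from i to j (possibly empty when i = j).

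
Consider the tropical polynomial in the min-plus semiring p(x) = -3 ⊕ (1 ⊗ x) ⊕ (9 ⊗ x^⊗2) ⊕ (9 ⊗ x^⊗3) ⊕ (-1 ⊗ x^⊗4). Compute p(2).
p(2) = -3

A tropical monomial a ⊗ x^⊗i evaluates to a + i · x. Evaluating each term at x = 2:
  Term 0 contributes -3 + 0 · 2 = -3
  Term 1 contributes 1 + 1 · 2 = 3
  Term 2 contributes 9 + 2 · 2 = 13
  Term 3 contributes 9 + 3 · 2 = 15
  Term 4 contributes -1 + 4 · 2 = 7
p(2) = ⊕ of these = min[-3, 3, 13, 15, 7] = -3.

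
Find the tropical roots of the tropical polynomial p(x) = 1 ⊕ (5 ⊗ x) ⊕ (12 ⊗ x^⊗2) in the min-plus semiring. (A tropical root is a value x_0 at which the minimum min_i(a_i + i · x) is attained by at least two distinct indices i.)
Roots: {-7, -4}

Each tropical root is a break point of the lower envelope of the lines y = a_i + i · x (there are 3 lines, with slopes 0, 1, ..., 2). Only the lines that attain the minimum somewhere contribute to roots; other lines are dominated. Here the surviving (envelope) indices are i = 2, i = 1, i = 0.
Intersections between consecutive envelope lines give the roots: for adjacent envelope indices i < j the intersection is x = (a_i − a_j) / (j − i). Reading off the sorted break points: {-7, -4}.
Verification: at each break x_0, at least two indices attain the minimum of min_i(a_i + i · x_0).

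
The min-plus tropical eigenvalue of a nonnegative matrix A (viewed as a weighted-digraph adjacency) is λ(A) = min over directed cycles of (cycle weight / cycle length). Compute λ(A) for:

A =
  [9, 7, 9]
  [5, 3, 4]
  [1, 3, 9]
λ(A) = 3

Enumerate directed cycles and compute their means (weight / length). Sample:
  cycle 0 → 0: weight = 9, length = 1, mean = 9/1 ≈ 9.000
  cycle 1 → 1: weight = 3, length = 1, mean = 3/1 ≈ 3.000
  cycle 2 → 2: weight = 9, length = 1, mean = 9/1 ≈ 9.000
  cycle 0 → 1 → 0: weight = 12, length = 2, mean = 12/2 ≈ 6.000
  cycle 0 → 2 → 0: weight = 10, length = 2, mean = 10/2 ≈ 5.000
  cycle 1 → 0 → 1: weight = 12, length = 2, mean = 12/2 ≈ 6.000
Minimum mean = 3.000, attained e.g. along the cycle 1 → 1 with weight 3 and length 1. So λ(A) = 3/1 = 3.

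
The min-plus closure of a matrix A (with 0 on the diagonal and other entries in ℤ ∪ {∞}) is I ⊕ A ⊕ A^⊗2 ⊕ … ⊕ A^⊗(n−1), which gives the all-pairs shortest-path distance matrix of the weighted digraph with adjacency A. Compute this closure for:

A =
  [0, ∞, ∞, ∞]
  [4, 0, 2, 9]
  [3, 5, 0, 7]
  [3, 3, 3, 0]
Closure =
  [0, ∞, ∞, ∞]
  [4, 0, 2, 9]
  [3, 5, 0, 7]
  [3, 3, 3, 0]

This is the Floyd-Warshall all-pairs shortest-path computation. For each intermediate vertex k = 0, 1, …, 3, update dist[i][j] ← min(dist[i][j], dist[i][k] + dist[k][j]). The final matrix gives, for each (i, j), the minimum total weight of any directed path from i to j (possibly empty when i = j).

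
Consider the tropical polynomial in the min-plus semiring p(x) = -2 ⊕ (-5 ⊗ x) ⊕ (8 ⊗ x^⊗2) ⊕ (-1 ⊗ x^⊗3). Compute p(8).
p(8) = -2

A tropical monomial a ⊗ x^⊗i evaluates to a + i · x. Evaluating each term at x = 8:
  Term 0 contributes -2 + 0 · 8 = -2
  Term 1 contributes -5 + 1 · 8 = 3
  Term 2 contributes 8 + 2 · 8 = 24
  Term 3 contributes -1 + 3 · 8 = 23
p(8) = ⊕ of these = min[-2, 3, 24, 23] = -2.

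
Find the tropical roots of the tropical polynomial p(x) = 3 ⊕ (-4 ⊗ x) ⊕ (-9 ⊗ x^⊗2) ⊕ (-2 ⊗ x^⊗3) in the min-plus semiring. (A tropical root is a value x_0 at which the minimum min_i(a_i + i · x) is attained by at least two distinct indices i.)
Roots: {-7, 5, 7}

Each tropical root is a break point of the lower envelope of the lines y = a_i + i · x (there are 4 lines, with slopes 0, 1, ..., 3). Only the lines that attain the minimum somewhere contribute to roots; other lines are dominated. Here the surviving (envelope) indices are i = 3, i = 2, i = 1, i = 0.
Intersections between consecutive envelope lines give the roots: for adjacent envelope indices i < j the intersection is x = (a_i − a_j) / (j − i). Reading off the sorted break points: {-7, 5, 7}.
Verification: at each break x_0, at least two indices attain the minimum of min_i(a_i + i · x_0).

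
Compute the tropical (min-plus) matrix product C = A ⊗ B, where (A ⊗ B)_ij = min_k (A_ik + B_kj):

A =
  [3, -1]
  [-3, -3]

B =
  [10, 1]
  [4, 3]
A ⊗ B =
  [3, 2]
  [1, -2]

Apply the min-plus product entry-by-entry:
  C[0][0] = min over k of (A[0][0] + B[0][0] = 3 + 10 = 13, A[0][1] + B[1][0] = -1 + 4 = 3) = 3 (attained at k = 1)
  C[0][1] = min over k of (A[0][0] + B[0][1] = 3 + 1 = 4, A[0][1] + B[1][1] = -1 + 3 = 2) = 2 (attained at k = 1)
  C[1][0] = min over k of (A[1][0] + B[0][0] = -3 + 10 = 7, A[1][1] + B[1][0] = -3 + 4 = 1) = 1 (attained at k = 1)
  C[1][1] = min over k of (A[1][0] + B[0][1] = -3 + 1 = -2, A[1][1] + B[1][1] = -3 + 3 = 0) = -2 (attained at k = 0)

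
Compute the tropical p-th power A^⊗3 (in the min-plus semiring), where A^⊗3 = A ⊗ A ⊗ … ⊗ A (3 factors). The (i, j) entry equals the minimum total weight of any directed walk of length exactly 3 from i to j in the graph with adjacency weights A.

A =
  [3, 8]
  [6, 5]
A^⊗3 =
  [9, 14]
  [12, 15]

Each entry (A^⊗3)_ij equals the minimum over all length-3 walks i = v_0 → v_1 → … → v_3 = j of Σ_t A[v_t][v_{t+1}]. For example, for (i, j) = (0, 1) we minimise over 4 possible intermediate vertex sequences; the minimum is 14, attained along the walk 0 → 0 → 0 → 1.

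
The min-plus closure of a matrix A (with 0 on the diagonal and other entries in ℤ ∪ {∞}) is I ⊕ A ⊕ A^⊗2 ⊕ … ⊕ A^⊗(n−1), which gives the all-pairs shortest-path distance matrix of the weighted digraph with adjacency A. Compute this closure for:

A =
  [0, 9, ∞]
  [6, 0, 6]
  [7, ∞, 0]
Closure =
  [0, 9, 15]
  [6, 0, 6]
  [7, 16, 0]

This is the Floyd-Warshall all-pairs shortest-path computation. For each intermediate vertex k = 0, 1, …, 2, update dist[i][j] ← min(dist[i][j], dist[i][k] + dist[k][j]). The final matrix gives, for each (i, j), the minimum total weight of any directed path from i to j (possibly empty when i = j).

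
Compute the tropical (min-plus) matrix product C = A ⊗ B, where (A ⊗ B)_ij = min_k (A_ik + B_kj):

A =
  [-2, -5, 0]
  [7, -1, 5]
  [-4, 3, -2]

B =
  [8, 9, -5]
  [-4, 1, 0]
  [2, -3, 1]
A ⊗ B =
  [-9, -4, -7]
  [-5, 0, -1]
  [-1, -5, -9]

Apply the min-plus product entry-by-entry:
  C[0][0] = min over k of (A[0][0] + B[0][0] = -2 + 8 = 6, A[0][1] + B[1][0] = -5 + -4 = -9, A[0][2] + B[2][0] = 0 + 2 = 2) = -9 (attained at k = 1)
  C[0][1] = min over k of (A[0][0] + B[0][1] = -2 + 9 = 7, A[0][1] + B[1][1] = -5 + 1 = -4, A[0][2] + B[2][1] = 0 + -3 = -3) = -4 (attained at k = 1)
  C[0][2] = min over k of (A[0][0] + B[0][2] = -2 + -5 = -7, A[0][1] + B[1][2] = -5 + 0 = -5, A[0][2] + B[2][2] = 0 + 1 = 1) = -7 (attained at k = 0)
  C[1][0] = min over k of (A[1][0] + B[0][0] = 7 + 8 = 15, A[1][1] + B[1][0] = -1 + -4 = -5, A[1][2] + B[2][0] = 5 + 2 = 7) = -5 (attained at k = 1)
  C[1][1] = min over k of (A[1][0] + B[0][1] = 7 + 9 = 16, A[1][1] + B[1][1] = -1 + 1 = 0, A[1][2] + B[2][1] = 5 + -3 = 2) = 0 (attained at k = 1)
  C[1][2] = min over k of (A[1][0] + B[0][2] = 7 + -5 = 2, A[1][1] + B[1][2] = -1 + 0 = -1, A[1][2] + B[2][2] = 5 + 1 = 6) = -1 (attained at k = 1)
  C[2][0] = min over k of (A[2][0] + B[0][0] = -4 + 8 = 4, A[2][1] + B[1][0] = 3 + -4 = -1, A[2][2] + B[2][0] = -2 + 2 = 0) = -1 (attained at k = 1)
  C[2][1] = min over k of (A[2][0] + B[0][1] = -4 + 9 = 5, A[2][1] + B[1][1] = 3 + 1 = 4, A[2][2] + B[2][1] = -2 + -3 = -5) = -5 (attained at k = 2)
  C[2][2] = min over k of (A[2][0] + B[0][2] = -4 + -5 = -9, A[2][1] + B[1][2] = 3 + 0 = 3, A[2][2] + B[2][2] = -2 + 1 = -1) = -9 (attained at k = 0)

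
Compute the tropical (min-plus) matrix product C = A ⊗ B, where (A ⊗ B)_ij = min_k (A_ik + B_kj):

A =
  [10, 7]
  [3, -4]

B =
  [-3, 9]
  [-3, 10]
A ⊗ B =
  [4, 17]
  [-7, 6]

Apply the min-plus product entry-by-entry:
  C[0][0] = min over k of (A[0][0] + B[0][0] = 10 + -3 = 7, A[0][1] + B[1][0] = 7 + -3 = 4) = 4 (attained at k = 1)
  C[0][1] = min over k of (A[0][0] + B[0][1] = 10 + 9 = 19, A[0][1] + B[1][1] = 7 + 10 = 17) = 17 (attained at k = 1)
  C[1][0] = min over k of (A[1][0] + B[0][0] = 3 + -3 = 0, A[1][1] + B[1][0] = -4 + -3 = -7) = -7 (attained at k = 1)
  C[1][1] = min over k of (A[1][0] + B[0][1] = 3 + 9 = 12, A[1][1] + B[1][1] = -4 + 10 = 6) = 6 (attained at k = 1)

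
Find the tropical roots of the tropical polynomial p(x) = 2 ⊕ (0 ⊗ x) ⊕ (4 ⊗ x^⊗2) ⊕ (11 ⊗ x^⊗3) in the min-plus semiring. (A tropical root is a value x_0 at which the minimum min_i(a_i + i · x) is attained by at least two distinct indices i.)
Roots: {-7, -4, 2}

Each tropical root is a break point of the lower envelope of the lines y = a_i + i · x (there are 4 lines, with slopes 0, 1, ..., 3). Only the lines that attain the minimum somewhere contribute to roots; other lines are dominated. Here the surviving (envelope) indices are i = 3, i = 2, i = 1, i = 0.
Intersections between consecutive envelope lines give the roots: for adjacent envelope indices i < j the intersection is x = (a_i − a_j) / (j − i). Reading off the sorted break points: {-7, -4, 2}.
Verification: at each break x_0, at least two indices attain the minimum of min_i(a_i + i · x_0).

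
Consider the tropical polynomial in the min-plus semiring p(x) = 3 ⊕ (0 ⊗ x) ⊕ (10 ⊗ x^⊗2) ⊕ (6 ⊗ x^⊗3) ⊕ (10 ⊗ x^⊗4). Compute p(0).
p(0) = 0

A tropical monomial a ⊗ x^⊗i evaluates to a + i · x. Evaluating each term at x = 0:
  Term 0 contributes 3 + 0 · 0 = 3
  Term 1 contributes 0 + 1 · 0 = 0
  Term 2 contributes 10 + 2 · 0 = 10
  Term 3 contributes 6 + 3 · 0 = 6
  Term 4 contributes 10 + 4 · 0 = 10
p(0) = ⊕ of these = min[3, 0, 10, 6, 10] = 0.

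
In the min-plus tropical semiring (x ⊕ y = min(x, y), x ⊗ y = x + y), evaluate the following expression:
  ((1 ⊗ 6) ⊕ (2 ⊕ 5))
((1 ⊗ 6) ⊕ (2 ⊕ 5)) = 2

Expand innermost to outermost. Recall ⊕ takes the minimum of its arguments and ⊗ takes their sum. Working out the expression ((1 ⊗ 6) ⊕ (2 ⊕ 5)) gives 2.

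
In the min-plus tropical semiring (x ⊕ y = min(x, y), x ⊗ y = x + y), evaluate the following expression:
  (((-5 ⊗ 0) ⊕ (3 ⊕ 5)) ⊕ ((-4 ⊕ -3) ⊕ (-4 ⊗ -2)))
(((-5 ⊗ 0) ⊕ (3 ⊕ 5)) ⊕ ((-4 ⊕ -3) ⊕ (-4 ⊗ -2))) = -6

Expand innermost to outermost. Recall ⊕ takes the minimum of its arguments and ⊗ takes their sum. Working out the expression (((-5 ⊗ 0) ⊕ (3 ⊕ 5)) ⊕ ((-4 ⊕ -3) ⊕ (-4 ⊗ -2))) gives -6.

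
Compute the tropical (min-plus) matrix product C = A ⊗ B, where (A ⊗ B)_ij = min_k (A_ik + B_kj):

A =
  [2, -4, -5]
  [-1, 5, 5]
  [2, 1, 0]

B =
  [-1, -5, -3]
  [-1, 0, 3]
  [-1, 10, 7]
A ⊗ B =
  [-6, -4, -1]
  [-2, -6, -4]
  [-1, -3, -1]

Apply the min-plus product entry-by-entry:
  C[0][0] = min over k of (A[0][0] + B[0][0] = 2 + -1 = 1, A[0][1] + B[1][0] = -4 + -1 = -5, A[0][2] + B[2][0] = -5 + -1 = -6) = -6 (attained at k = 2)
  C[0][1] = min over k of (A[0][0] + B[0][1] = 2 + -5 = -3, A[0][1] + B[1][1] = -4 + 0 = -4, A[0][2] + B[2][1] = -5 + 10 = 5) = -4 (attained at k = 1)
  C[0][2] = min over k of (A[0][0] + B[0][2] = 2 + -3 = -1, A[0][1] + B[1][2] = -4 + 3 = -1, A[0][2] + B[2][2] = -5 + 7 = 2) = -1 (attained at k = 0)
  C[1][0] = min over k of (A[1][0] + B[0][0] = -1 + -1 = -2, A[1][1] + B[1][0] = 5 + -1 = 4, A[1][2] + B[2][0] = 5 + -1 = 4) = -2 (attained at k = 0)
  C[1][1] = min over k of (A[1][0] + B[0][1] = -1 + -5 = -6, A[1][1] + B[1][1] = 5 + 0 = 5, A[1][2] + B[2][1] = 5 + 10 = 15) = -6 (attained at k = 0)
  C[1][2] = min over k of (A[1][0] + B[0][2] = -1 + -3 = -4, A[1][1] + B[1][2] = 5 + 3 = 8, A[1][2] + B[2][2] = 5 + 7 = 12) = -4 (attained at k = 0)
  C[2][0] = min over k of (A[2][0] + B[0][0] = 2 + -1 = 1, A[2][1] + B[1][0] = 1 + -1 = 0, A[2][2] + B[2][0] = 0 + -1 = -1) = -1 (attained at k = 2)
  C[2][1] = min over k of (A[2][0] + B[0][1] = 2 + -5 = -3, A[2][1] + B[1][1] = 1 + 0 = 1, A[2][2] + B[2][1] = 0 + 10 = 10) = -3 (attained at k = 0)
  C[2][2] = min over k of (A[2][0] + B[0][2] = 2 + -3 = -1, A[2][1] + B[1][2] = 1 + 3 = 4, A[2][2] + B[2][2] = 0 + 7 = 7) = -1 (attained at k = 0)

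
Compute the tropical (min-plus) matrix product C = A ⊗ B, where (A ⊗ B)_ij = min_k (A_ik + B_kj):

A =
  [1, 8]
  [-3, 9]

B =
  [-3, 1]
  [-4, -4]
A ⊗ B =
  [-2, 2]
  [-6, -2]

Apply the min-plus product entry-by-entry:
  C[0][0] = min over k of (A[0][0] + B[0][0] = 1 + -3 = -2, A[0][1] + B[1][0] = 8 + -4 = 4) = -2 (attained at k = 0)
  C[0][1] = min over k of (A[0][0] + B[0][1] = 1 + 1 = 2, A[0][1] + B[1][1] = 8 + -4 = 4) = 2 (attained at k = 0)
  C[1][0] = min over k of (A[1][0] + B[0][0] = -3 + -3 = -6, A[1][1] + B[1][0] = 9 + -4 = 5) = -6 (attained at k = 0)
  C[1][1] = min over k of (A[1][0] + B[0][1] = -3 + 1 = -2, A[1][1] + B[1][1] = 9 + -4 = 5) = -2 (attained at k = 0)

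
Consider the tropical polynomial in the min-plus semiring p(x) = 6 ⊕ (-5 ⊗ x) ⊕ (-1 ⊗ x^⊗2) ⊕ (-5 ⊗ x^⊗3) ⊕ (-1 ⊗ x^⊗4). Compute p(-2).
p(-2) = -11

A tropical monomial a ⊗ x^⊗i evaluates to a + i · x. Evaluating each term at x = -2:
  Term 0 contributes 6 + 0 · -2 = 6
  Term 1 contributes -5 + 1 · -2 = -7
  Term 2 contributes -1 + 2 · -2 = -5
  Term 3 contributes -5 + 3 · -2 = -11
  Term 4 contributes -1 + 4 · -2 = -9
p(-2) = ⊕ of these = min[6, -7, -5, -11, -9] = -11.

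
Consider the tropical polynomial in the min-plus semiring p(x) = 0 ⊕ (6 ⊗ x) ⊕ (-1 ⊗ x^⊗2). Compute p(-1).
p(-1) = -3

A tropical monomial a ⊗ x^⊗i evaluates to a + i · x. Evaluating each term at x = -1:
  Term 0 contributes 0 + 0 · -1 = 0
  Term 1 contributes 6 + 1 · -1 = 5
  Term 2 contributes -1 + 2 · -1 = -3
p(-1) = ⊕ of these = min[0, 5, -3] = -3.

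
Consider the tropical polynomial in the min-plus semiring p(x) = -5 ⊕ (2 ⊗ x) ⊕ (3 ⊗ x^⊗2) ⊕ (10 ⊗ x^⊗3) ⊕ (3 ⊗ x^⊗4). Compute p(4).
p(4) = -5

A tropical monomial a ⊗ x^⊗i evaluates to a + i · x. Evaluating each term at x = 4:
  Term 0 contributes -5 + 0 · 4 = -5
  Term 1 contributes 2 + 1 · 4 = 6
  Term 2 contributes 3 + 2 · 4 = 11
  Term 3 contributes 10 + 3 · 4 = 22
  Term 4 contributes 3 + 4 · 4 = 19
p(4) = ⊕ of these = min[-5, 6, 11, 22, 19] = -5.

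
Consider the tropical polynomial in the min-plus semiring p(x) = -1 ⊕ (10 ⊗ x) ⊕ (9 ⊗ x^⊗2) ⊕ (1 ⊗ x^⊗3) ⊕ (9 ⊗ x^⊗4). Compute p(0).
p(0) = -1

A tropical monomial a ⊗ x^⊗i evaluates to a + i · x. Evaluating each term at x = 0:
  Term 0 contributes -1 + 0 · 0 = -1
  Term 1 contributes 10 + 1 · 0 = 10
  Term 2 contributes 9 + 2 · 0 = 9
  Term 3 contributes 1 + 3 · 0 = 1
  Term 4 contributes 9 + 4 · 0 = 9
p(0) = ⊕ of these = min[-1, 10, 9, 1, 9] = -1.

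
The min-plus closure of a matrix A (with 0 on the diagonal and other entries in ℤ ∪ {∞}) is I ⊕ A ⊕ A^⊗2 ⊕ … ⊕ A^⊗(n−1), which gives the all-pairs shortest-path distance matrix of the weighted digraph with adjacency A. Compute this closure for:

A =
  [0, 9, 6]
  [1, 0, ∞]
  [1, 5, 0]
Closure =
  [0, 9, 6]
  [1, 0, 7]
  [1, 5, 0]

This is the Floyd-Warshall all-pairs shortest-path computation. For each intermediate vertex k = 0, 1, …, 2, update dist[i][j] ← min(dist[i][j], dist[i][k] + dist[k][j]). The final matrix gives, for each (i, j), the minimum total weight of any directed path from i to j (possibly empty when i = j).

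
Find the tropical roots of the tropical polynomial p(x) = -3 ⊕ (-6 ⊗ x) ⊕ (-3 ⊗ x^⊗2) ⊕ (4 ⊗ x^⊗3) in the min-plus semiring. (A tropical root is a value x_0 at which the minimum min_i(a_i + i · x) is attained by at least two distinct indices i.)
Roots: {-7, -3, 3}

Each tropical root is a break point of the lower envelope of the lines y = a_i + i · x (there are 4 lines, with slopes 0, 1, ..., 3). Only the lines that attain the minimum somewhere contribute to roots; other lines are dominated. Here the surviving (envelope) indices are i = 3, i = 2, i = 1, i = 0.
Intersections between consecutive envelope lines give the roots: for adjacent envelope indices i < j the intersection is x = (a_i − a_j) / (j − i). Reading off the sorted break points: {-7, -3, 3}.
Verification: at each break x_0, at least two indices attain the minimum of min_i(a_i + i · x_0).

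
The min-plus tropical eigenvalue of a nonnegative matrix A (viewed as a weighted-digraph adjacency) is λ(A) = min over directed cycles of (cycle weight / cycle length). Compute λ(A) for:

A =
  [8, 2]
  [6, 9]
λ(A) = 4

Enumerate directed cycles and compute their means (weight / length). Sample:
  cycle 0 → 0: weight = 8, length = 1, mean = 8/1 ≈ 8.000
  cycle 1 → 1: weight = 9, length = 1, mean = 9/1 ≈ 9.000
  cycle 0 → 1 → 0: weight = 8, length = 2, mean = 8/2 ≈ 4.000
  cycle 1 → 0 → 1: weight = 8, length = 2, mean = 8/2 ≈ 4.000
Minimum mean = 4.000, attained e.g. along the cycle 0 → 1 → 0 with weight 8 and length 2. So λ(A) = 8/2 = 4.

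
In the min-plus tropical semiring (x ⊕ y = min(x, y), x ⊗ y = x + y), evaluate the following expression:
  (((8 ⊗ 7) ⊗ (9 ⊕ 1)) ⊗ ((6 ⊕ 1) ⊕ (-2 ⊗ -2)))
(((8 ⊗ 7) ⊗ (9 ⊕ 1)) ⊗ ((6 ⊕ 1) ⊕ (-2 ⊗ -2))) = 12

Expand innermost to outermost. Recall ⊕ takes the minimum of its arguments and ⊗ takes their sum. Working out the expression (((8 ⊗ 7) ⊗ (9 ⊕ 1)) ⊗ ((6 ⊕ 1) ⊕ (-2 ⊗ -2))) gives 12.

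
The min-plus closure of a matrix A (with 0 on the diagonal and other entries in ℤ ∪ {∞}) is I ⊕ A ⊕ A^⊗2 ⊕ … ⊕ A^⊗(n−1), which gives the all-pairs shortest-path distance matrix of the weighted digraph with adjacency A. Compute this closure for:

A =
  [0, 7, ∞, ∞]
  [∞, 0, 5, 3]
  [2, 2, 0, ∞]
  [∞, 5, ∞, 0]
Closure =
  [0, 7, 12, 10]
  [7, 0, 5, 3]
  [2, 2, 0, 5]
  [12, 5, 10, 0]

This is the Floyd-Warshall all-pairs shortest-path computation. For each intermediate vertex k = 0, 1, …, 3, update dist[i][j] ← min(dist[i][j], dist[i][k] + dist[k][j]). The final matrix gives, for each (i, j), the minimum total weight of any directed path from i to j (possibly empty when i = j).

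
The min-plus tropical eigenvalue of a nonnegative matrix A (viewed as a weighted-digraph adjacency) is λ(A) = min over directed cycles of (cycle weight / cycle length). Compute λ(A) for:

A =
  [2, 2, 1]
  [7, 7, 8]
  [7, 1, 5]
λ(A) = 2

Enumerate directed cycles and compute their means (weight / length). Sample:
  cycle 0 → 0: weight = 2, length = 1, mean = 2/1 ≈ 2.000
  cycle 1 → 1: weight = 7, length = 1, mean = 7/1 ≈ 7.000
  cycle 2 → 2: weight = 5, length = 1, mean = 5/1 ≈ 5.000
  cycle 0 → 1 → 0: weight = 9, length = 2, mean = 9/2 ≈ 4.500
  cycle 0 → 2 → 0: weight = 8, length = 2, mean = 8/2 ≈ 4.000
  cycle 1 → 0 → 1: weight = 9, length = 2, mean = 9/2 ≈ 4.500
Minimum mean = 2.000, attained e.g. along the cycle 0 → 0 with weight 2 and length 1. So λ(A) = 2/1 = 2.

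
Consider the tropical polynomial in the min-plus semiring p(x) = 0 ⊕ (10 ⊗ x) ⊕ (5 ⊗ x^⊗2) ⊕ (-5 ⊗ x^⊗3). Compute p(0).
p(0) = -5

A tropical monomial a ⊗ x^⊗i evaluates to a + i · x. Evaluating each term at x = 0:
  Term 0 contributes 0 + 0 · 0 = 0
  Term 1 contributes 10 + 1 · 0 = 10
  Term 2 contributes 5 + 2 · 0 = 5
  Term 3 contributes -5 + 3 · 0 = -5
p(0) = ⊕ of these = min[0, 10, 5, -5] = -5.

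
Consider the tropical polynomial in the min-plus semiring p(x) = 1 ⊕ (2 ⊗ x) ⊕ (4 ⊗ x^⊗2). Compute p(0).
p(0) = 1

A tropical monomial a ⊗ x^⊗i evaluates to a + i · x. Evaluating each term at x = 0:
  Term 0 contributes 1 + 0 · 0 = 1
  Term 1 contributes 2 + 1 · 0 = 2
  Term 2 contributes 4 + 2 · 0 = 4
p(0) = ⊕ of these = min[1, 2, 4] = 1.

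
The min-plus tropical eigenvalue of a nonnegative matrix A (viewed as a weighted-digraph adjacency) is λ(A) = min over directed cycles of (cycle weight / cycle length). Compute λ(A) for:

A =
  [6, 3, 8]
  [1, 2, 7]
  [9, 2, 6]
λ(A) = 2

Enumerate directed cycles and compute their means (weight / length). Sample:
  cycle 0 → 0: weight = 6, length = 1, mean = 6/1 ≈ 6.000
  cycle 1 → 1: weight = 2, length = 1, mean = 2/1 ≈ 2.000
  cycle 2 → 2: weight = 6, length = 1, mean = 6/1 ≈ 6.000
  cycle 0 → 1 → 0: weight = 4, length = 2, mean = 4/2 ≈ 2.000
  cycle 0 → 2 → 0: weight = 17, length = 2, mean = 17/2 ≈ 8.500
  cycle 1 → 0 → 1: weight = 4, length = 2, mean = 4/2 ≈ 2.000
Minimum mean = 2.000, attained e.g. along the cycle 1 → 1 with weight 2 and length 1. So λ(A) = 2/1 = 2.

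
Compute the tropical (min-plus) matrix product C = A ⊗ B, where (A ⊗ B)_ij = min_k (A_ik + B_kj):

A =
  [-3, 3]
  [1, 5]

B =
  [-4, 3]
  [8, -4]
A ⊗ B =
  [-7, -1]
  [-3, 1]

Apply the min-plus product entry-by-entry:
  C[0][0] = min over k of (A[0][0] + B[0][0] = -3 + -4 = -7, A[0][1] + B[1][0] = 3 + 8 = 11) = -7 (attained at k = 0)
  C[0][1] = min over k of (A[0][0] + B[0][1] = -3 + 3 = 0, A[0][1] + B[1][1] = 3 + -4 = -1) = -1 (attained at k = 1)
  C[1][0] = min over k of (A[1][0] + B[0][0] = 1 + -4 = -3, A[1][1] + B[1][0] = 5 + 8 = 13) = -3 (attained at k = 0)
  C[1][1] = min over k of (A[1][0] + B[0][1] = 1 + 3 = 4, A[1][1] + B[1][1] = 5 + -4 = 1) = 1 (attained at k = 1)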